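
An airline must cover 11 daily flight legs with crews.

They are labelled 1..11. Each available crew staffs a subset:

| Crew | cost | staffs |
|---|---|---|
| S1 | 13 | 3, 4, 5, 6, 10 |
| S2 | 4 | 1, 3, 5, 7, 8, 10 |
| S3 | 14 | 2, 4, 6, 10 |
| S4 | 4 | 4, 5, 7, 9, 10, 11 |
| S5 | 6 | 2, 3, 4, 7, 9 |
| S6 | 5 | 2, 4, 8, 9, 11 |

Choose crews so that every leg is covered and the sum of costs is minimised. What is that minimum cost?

22

S1, S2, S6 together cover every leg (S1 ∪ S2 ∪ S6 = {1, 2, 3, 4, 5, 6, 7, 8, 9, 10, 11}); total cost 13 + 4 + 5 = 22.
No covering selection has total cost below 22.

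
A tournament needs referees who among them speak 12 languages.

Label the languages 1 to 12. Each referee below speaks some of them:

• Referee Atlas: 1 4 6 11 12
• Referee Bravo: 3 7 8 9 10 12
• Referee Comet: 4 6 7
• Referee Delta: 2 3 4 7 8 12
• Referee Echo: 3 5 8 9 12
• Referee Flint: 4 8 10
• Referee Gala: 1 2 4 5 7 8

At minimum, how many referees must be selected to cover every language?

Take {Atlas, Bravo, Gala}. Their union is {1, 2, 3, 4, 5, 6, 7, 8, 9, 10, 11, 12}, which is all 12 languages.
Only Atlas contains 11, so Atlas is forced; the remaining 7 languages need at least 2 more referees (each remaining referee adds at most 5) — so at least 3 referees are needed, and 3 is optimal.

3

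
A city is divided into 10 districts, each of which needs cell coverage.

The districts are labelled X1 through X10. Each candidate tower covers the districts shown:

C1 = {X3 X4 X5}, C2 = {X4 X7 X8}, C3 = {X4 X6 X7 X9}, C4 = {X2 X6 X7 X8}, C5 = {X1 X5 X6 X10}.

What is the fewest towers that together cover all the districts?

C1 and C3 and C4 and C5 together: C1 ∪ C3 ∪ C4 ∪ C5 = {X1, X2, X3, X4, X5, X6, X7, X8, X9, X10} — every district is covered.
No 3 of the 5 towers cover everything (all 10 combinations miss at least one district), so 4 is optimal.

4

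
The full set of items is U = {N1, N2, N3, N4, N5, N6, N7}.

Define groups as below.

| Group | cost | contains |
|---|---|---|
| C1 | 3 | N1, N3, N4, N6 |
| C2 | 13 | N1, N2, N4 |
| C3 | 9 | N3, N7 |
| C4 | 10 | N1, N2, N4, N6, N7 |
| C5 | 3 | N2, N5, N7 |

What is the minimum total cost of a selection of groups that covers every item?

6

C1, C5 together cover every item (C1 ∪ C5 = {N1, N2, N3, N4, N5, N6, N7}); total cost 3 + 3 = 6.
No covering selection has total cost below 6.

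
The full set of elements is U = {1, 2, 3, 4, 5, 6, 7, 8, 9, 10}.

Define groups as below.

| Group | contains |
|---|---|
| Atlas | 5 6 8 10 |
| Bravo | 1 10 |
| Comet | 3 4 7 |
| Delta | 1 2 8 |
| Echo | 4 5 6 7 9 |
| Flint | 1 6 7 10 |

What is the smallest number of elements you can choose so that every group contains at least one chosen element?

H = {1, 4, 5} meets every group (each contains at least one member of H), and |H| = 3.
No choice of 2 elements meets every group, so 3 is the minimum.

3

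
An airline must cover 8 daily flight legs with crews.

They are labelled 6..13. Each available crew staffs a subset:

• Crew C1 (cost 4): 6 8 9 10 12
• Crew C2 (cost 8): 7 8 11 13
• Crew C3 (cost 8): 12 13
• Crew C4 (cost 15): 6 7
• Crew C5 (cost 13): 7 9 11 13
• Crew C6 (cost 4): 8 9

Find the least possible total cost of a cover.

C1, C2 together cover every leg (C1 ∪ C2 = {6, 7, 8, 9, 10, 11, 12, 13}); total cost 4 + 8 = 12.
No covering selection has total cost below 12.

12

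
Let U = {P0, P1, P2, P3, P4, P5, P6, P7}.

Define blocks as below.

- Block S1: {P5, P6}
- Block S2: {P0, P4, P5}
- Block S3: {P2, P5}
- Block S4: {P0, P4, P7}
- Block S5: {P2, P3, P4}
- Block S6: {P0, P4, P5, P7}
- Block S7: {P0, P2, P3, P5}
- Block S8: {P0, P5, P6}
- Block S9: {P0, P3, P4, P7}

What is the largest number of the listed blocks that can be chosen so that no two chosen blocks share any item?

2

S1, S9 are pairwise disjoint (S1={P5,P6}; S9={P0,P3,P4,P7}).
Every remaining block overlaps one of these, and no 3 of the listed blocks are pairwise disjoint, so 2 is the maximum.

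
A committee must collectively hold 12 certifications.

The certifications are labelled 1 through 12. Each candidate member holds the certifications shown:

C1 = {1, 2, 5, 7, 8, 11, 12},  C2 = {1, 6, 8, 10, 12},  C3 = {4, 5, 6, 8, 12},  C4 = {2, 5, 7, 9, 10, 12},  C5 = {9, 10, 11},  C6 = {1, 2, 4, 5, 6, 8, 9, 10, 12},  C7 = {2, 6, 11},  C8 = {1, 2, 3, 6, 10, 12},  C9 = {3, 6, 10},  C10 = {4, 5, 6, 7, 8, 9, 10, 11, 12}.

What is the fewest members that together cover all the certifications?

2

C8 and C10 together: C8 ∪ C10 = {1, 2, 3, 4, 5, 6, 7, 8, 9, 10, 11, 12} — every certification is covered.
No single member has all 12 certifications (the largest, C6, has 9), so 2 is optimal.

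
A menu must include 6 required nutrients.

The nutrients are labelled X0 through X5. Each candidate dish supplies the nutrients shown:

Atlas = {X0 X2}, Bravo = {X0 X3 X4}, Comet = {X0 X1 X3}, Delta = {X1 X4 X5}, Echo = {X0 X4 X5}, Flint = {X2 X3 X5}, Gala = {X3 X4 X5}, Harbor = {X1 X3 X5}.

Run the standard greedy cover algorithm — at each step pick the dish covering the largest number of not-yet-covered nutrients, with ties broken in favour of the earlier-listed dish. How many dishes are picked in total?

3

Greedy: pick Bravo (covers 3 new) → pick Delta (covers 2 new) → pick Atlas (covers 1 new). Total picks: 3.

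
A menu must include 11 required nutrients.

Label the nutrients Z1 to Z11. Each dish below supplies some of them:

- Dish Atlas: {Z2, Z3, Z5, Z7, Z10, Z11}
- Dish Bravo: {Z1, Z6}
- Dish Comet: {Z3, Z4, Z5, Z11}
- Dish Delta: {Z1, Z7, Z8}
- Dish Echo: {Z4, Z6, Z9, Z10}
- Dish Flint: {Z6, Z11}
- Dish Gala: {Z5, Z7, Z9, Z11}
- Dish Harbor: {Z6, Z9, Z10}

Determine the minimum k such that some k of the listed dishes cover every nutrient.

Atlas and Delta and Echo together: Atlas ∪ Delta ∪ Echo = {Z1, Z2, Z3, Z4, Z5, Z6, Z7, Z8, Z9, Z10, Z11} — every nutrient is covered.
Only Atlas contains Z2, so Atlas is forced; the remaining 5 nutrients need at least 2 more dishes (each remaining dish adds at most 3) — so at least 3 dishes are needed, and 3 is optimal.

3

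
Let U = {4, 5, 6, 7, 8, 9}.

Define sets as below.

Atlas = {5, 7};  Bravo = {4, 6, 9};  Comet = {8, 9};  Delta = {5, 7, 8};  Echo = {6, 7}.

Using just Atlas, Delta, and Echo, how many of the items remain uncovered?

2

Union of Atlas, Delta, Echo = {5, 6, 7, 8}.
Not covered: 4, 9 — 2 items.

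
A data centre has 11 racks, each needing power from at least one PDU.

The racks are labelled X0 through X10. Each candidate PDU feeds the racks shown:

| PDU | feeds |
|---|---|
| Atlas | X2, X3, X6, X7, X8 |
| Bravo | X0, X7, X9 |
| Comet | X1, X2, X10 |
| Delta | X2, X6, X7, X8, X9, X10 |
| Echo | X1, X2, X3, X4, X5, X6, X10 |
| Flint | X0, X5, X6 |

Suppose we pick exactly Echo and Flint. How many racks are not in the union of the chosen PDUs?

3

Union of Echo, Flint = {X0, X1, X2, X3, X4, X5, X6, X10}.
Not covered: X7, X8, X9 — 3 racks.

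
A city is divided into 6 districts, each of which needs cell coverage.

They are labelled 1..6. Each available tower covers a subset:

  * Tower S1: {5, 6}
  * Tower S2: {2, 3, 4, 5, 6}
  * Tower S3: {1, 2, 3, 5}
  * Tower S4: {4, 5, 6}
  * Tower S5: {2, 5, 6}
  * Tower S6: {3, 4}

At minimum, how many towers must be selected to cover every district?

2

S2 and S3 together: S2 ∪ S3 = {1, 2, 3, 4, 5, 6} — every district is covered.
No single tower has all 6 districts (the largest, S2, has 5), so 2 is optimal.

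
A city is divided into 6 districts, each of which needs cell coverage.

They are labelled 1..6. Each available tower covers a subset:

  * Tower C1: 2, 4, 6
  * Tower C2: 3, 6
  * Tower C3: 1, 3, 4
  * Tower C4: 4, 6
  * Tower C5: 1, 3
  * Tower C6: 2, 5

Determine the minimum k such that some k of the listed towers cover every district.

3

Take {C2, C3, C6}. Their union is {1, 2, 3, 4, 5, 6}, which is all 6 districts.
Only C6 contains 5, so C6 is forced; the remaining 4 districts need at least 2 more towers (each remaining tower adds at most 3) — so at least 3 towers are needed, and 3 is optimal.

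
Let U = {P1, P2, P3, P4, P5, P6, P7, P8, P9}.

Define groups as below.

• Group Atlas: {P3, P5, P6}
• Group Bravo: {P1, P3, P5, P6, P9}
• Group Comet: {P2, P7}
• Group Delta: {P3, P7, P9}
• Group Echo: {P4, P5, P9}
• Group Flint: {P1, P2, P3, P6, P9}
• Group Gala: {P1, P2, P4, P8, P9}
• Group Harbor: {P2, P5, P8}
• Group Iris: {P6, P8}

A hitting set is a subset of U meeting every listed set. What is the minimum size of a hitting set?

H = {P2, P6, P9} meets every group (each contains at least one member of H), and |H| = 3.
The groups Comet, Echo, Iris are pairwise disjoint, so any hitting set needs a separate point for each — at least 3. Hence 3 is optimal.

3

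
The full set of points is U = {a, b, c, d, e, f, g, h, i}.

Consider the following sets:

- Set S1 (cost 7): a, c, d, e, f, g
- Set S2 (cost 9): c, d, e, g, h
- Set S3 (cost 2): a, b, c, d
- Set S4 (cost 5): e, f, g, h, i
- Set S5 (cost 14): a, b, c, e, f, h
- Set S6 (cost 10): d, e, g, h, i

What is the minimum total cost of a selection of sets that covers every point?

S3, S4 together cover every point (S3 ∪ S4 = {a, b, c, d, e, f, g, h, i}); total cost 2 + 5 = 7.
No covering selection has total cost below 7.

7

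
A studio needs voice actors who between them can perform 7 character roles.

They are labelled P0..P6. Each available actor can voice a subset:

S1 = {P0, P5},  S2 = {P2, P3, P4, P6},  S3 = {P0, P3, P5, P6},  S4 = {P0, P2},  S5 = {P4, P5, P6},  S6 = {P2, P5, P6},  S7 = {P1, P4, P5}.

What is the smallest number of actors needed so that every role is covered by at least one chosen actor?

S3 and S6 and S7 together: S3 ∪ S6 ∪ S7 = {P0, P1, P2, P3, P4, P5, P6} — every role is covered.
Only S7 contains P1, so S7 is forced; the remaining 4 roles need at least 2 more actors (each remaining actor adds at most 3) — so at least 3 actors are needed, and 3 is optimal.

3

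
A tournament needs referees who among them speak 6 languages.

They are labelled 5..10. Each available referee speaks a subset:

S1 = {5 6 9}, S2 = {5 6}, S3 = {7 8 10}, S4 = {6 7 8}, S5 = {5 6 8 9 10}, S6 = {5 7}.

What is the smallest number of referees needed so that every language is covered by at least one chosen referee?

S1 and S3 together: S1 ∪ S3 = {5, 6, 7, 8, 9, 10} — every language is covered.
No single referee has all 6 languages (the largest, S5, has 5), so 2 is optimal.

2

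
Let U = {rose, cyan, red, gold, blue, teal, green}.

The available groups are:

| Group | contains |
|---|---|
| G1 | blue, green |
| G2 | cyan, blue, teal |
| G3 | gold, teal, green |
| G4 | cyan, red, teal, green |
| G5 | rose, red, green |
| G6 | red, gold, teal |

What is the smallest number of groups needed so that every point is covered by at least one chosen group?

Take {G2, G3, G5}. Their union is {rose, cyan, red, gold, blue, teal, green}, which is all 7 points.
Only G5 contains rose, so G5 is forced; the remaining 4 points need at least 2 more groups (each remaining group adds at most 3) — so at least 3 groups are needed, and 3 is optimal.

3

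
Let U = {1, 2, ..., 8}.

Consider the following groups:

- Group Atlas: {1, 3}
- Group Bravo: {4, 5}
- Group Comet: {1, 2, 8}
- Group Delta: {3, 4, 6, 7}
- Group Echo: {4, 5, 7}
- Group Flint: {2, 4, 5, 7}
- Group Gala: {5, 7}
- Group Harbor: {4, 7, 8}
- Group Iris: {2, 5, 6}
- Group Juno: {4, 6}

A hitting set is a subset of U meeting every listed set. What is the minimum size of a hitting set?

3

The 3 elements {1, 4, 5} hit every group.
The groups Atlas, Gala, Juno are pairwise disjoint, so any hitting set needs a separate element for each — at least 3. Hence 3 is optimal.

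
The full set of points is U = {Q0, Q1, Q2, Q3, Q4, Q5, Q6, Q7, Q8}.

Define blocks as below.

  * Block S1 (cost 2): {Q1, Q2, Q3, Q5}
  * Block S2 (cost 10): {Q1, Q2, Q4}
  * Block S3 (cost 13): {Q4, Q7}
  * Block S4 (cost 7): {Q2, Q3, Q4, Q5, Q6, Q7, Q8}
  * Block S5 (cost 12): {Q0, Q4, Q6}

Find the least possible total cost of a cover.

21

S1, S4, S5 together cover every point (S1 ∪ S4 ∪ S5 = {Q0, Q1, Q2, Q3, Q4, Q5, Q6, Q7, Q8}); total cost 2 + 7 + 12 = 21.
No covering selection has total cost below 21.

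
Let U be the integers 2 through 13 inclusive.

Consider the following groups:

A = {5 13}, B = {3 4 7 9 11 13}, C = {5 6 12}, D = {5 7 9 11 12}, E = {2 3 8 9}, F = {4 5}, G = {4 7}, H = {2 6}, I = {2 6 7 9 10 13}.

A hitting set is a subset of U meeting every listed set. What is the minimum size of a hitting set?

T = {2, 5, 7} meets every group (each contains at least one member of T), and |T| = 3.
The groups C, E, G are pairwise disjoint, so any hitting set needs a separate point for each — at least 3. Hence 3 is optimal.

3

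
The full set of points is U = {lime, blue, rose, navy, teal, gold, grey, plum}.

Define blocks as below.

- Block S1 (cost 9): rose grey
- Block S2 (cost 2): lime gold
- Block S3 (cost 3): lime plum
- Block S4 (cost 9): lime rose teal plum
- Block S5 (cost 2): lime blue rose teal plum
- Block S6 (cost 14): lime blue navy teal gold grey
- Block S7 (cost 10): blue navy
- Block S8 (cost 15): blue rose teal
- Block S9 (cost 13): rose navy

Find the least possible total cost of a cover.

S5, S6 together cover every point (S5 ∪ S6 = {lime, blue, rose, navy, teal, gold, grey, plum}); total cost 2 + 14 = 16.
The greedy pick S5, S2, S6 costs 18; no covering selection beats 16.

16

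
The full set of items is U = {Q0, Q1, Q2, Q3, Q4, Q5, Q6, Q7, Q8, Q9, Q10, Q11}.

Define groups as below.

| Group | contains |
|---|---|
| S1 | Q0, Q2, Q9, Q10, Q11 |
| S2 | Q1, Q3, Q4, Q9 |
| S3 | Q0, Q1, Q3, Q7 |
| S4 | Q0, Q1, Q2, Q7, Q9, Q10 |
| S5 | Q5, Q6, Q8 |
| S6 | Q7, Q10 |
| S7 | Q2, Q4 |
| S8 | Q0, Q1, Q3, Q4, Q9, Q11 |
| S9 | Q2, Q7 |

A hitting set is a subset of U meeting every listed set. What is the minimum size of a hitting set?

4

The 4 items {Q2, Q6, Q7, Q9} hit every group.
No choice of 3 items meets every group, so 4 is the minimum.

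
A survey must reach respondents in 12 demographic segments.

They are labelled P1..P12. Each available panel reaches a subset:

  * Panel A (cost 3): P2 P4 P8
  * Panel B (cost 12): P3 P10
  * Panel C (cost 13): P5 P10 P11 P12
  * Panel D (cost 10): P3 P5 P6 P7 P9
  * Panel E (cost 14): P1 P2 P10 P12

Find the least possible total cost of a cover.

A, C, D, E together cover every segment (A ∪ C ∪ D ∪ E = {P1, P2, P3, P4, P5, P6, P7, P8, P9, P10, P11, P12}); total cost 3 + 13 + 10 + 14 = 40.
No covering selection has total cost below 40.

40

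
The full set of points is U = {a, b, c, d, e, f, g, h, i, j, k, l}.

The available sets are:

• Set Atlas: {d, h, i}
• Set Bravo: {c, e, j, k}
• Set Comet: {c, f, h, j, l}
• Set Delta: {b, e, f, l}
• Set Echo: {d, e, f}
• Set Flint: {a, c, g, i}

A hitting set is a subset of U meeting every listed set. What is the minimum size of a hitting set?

3

T = {f, i, j} meets every set (each contains at least one member of T), and |T| = 3.
No choice of 2 points meets every set, so 3 is the minimum.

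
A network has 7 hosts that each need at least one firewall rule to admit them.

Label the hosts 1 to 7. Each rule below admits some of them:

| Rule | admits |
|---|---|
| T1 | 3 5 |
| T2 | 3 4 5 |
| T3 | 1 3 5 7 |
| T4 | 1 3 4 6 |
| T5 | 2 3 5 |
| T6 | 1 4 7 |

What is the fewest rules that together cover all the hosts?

Take {T4, T5, T6}. Their union is {1, 2, 3, 4, 5, 6, 7}, which is all 7 hosts.
Only T5 contains 2, so T5 is forced; the remaining 4 hosts need at least 2 more rules (each remaining rule adds at most 3) — so at least 3 rules are needed, and 3 is optimal.

3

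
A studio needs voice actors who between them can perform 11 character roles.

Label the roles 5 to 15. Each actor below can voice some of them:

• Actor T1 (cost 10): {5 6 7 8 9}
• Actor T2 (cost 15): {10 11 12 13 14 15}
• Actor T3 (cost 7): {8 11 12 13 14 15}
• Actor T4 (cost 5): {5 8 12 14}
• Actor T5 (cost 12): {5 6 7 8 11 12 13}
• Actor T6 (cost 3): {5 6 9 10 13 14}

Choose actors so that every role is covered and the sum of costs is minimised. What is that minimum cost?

T1, T3, T6 together cover every role (T1 ∪ T3 ∪ T6 = {5, 6, 7, 8, 9, 10, 11, 12, 13, 14, 15}); total cost 10 + 7 + 3 = 20.
No covering selection has total cost below 20.

20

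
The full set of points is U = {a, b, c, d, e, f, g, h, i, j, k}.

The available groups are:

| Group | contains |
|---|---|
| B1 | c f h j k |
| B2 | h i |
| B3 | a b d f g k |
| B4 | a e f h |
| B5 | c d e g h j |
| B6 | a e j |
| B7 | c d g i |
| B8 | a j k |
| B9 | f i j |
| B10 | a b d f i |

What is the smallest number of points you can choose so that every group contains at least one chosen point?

3

T = {a, i, j} meets every group (each contains at least one member of T), and |T| = 3.
No choice of 2 points meets every group, so 3 is the minimum.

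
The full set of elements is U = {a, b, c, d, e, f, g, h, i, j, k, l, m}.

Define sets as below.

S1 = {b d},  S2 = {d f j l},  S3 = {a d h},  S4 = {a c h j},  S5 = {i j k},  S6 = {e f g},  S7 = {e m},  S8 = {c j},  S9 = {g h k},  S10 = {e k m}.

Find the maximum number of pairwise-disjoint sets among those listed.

S1, S7, S8, S9 are pairwise disjoint (S1={b,d}; S7={e,m}; S8={c,j}; S9={g,h,k}).
Every remaining set overlaps one of these, and no 5 of the listed sets are pairwise disjoint, so 4 is the maximum.

4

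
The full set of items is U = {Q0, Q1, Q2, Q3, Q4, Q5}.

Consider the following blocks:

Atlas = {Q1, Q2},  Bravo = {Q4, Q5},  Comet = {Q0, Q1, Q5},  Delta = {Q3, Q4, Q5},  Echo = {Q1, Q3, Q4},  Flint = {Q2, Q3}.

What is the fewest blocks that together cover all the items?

Comet and Echo and Flint together: Comet ∪ Echo ∪ Flint = {Q0, Q1, Q2, Q3, Q4, Q5} — every item is covered.
Only Comet contains Q0, so Comet is forced; the remaining 3 items need at least 2 more blocks (each remaining block adds at most 2) — so at least 3 blocks are needed, and 3 is optimal.

3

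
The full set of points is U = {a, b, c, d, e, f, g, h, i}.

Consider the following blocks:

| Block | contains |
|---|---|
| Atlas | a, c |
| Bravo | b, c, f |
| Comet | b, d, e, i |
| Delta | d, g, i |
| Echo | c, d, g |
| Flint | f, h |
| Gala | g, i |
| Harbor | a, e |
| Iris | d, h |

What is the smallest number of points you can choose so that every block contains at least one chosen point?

4

T = {a, c, h, i} meets every block (each contains at least one member of T), and |T| = 4.
The blocks Bravo, Gala, Harbor, Iris are pairwise disjoint, so any hitting set needs a separate point for each — at least 4. Hence 4 is optimal.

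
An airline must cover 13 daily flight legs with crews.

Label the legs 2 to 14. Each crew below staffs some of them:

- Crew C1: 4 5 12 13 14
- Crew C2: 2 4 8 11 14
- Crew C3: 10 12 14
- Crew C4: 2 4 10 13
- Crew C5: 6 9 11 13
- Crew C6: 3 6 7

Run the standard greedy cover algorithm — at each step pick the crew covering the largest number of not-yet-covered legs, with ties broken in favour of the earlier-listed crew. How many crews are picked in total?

Greedy: pick C1 (covers 5 new) → pick C2 (covers 3 new) → pick C6 (covers 3 new) → pick C3 (covers 1 new) → pick C5 (covers 1 new). Total picks: 5.

5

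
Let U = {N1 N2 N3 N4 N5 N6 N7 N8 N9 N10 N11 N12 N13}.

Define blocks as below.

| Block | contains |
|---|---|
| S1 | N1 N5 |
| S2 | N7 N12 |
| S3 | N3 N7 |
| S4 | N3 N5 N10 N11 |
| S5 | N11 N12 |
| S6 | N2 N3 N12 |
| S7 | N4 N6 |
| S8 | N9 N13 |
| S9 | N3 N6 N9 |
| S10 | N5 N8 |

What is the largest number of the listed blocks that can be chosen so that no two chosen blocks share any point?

S1, S3, S5, S7, S8 are pairwise disjoint (S1={N1,N5}; S3={N3,N7}; S5={N11,N12}; S7={N4,N6}; S8={N9,N13}).
Every remaining block overlaps one of these, and no 6 of the listed blocks are pairwise disjoint, so 5 is the maximum.

5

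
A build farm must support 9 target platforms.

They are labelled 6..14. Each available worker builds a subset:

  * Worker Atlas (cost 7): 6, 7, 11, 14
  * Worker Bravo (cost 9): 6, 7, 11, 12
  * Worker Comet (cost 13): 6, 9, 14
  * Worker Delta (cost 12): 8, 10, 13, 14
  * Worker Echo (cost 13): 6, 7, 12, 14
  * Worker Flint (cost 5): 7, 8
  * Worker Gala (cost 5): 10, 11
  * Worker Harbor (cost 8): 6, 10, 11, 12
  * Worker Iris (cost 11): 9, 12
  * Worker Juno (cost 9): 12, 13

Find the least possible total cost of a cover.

Atlas, Delta, Iris together cover every platform (Atlas ∪ Delta ∪ Iris = {6, 7, 8, 9, 10, 11, 12, 13, 14}); total cost 7 + 12 + 11 = 30.
No covering selection has total cost below 30.

30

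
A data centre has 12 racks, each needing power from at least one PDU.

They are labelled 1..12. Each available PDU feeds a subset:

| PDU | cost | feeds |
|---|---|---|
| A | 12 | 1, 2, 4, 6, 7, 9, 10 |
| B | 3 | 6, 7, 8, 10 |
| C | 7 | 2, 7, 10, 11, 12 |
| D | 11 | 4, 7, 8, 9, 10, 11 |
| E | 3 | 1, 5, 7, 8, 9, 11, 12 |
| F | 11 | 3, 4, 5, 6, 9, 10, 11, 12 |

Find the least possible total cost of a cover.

C, E, F together cover every rack (C ∪ E ∪ F = {1, 2, 3, 4, 5, 6, 7, 8, 9, 10, 11, 12}); total cost 7 + 3 + 11 = 21.
The greedy pick E, B, F, C costs 24; no covering selection beats 21.

21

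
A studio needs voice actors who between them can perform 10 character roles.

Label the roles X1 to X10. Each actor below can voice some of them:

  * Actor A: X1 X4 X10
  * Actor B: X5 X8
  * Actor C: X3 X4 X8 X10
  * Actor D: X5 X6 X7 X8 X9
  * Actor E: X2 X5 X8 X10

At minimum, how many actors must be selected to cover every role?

4

A and C and D and E together: A ∪ C ∪ D ∪ E = {X1, X2, X3, X4, X5, X6, X7, X8, X9, X10} — every role is covered.
No 3 of the 5 actors cover everything (all 10 combinations miss at least one role), so 4 is optimal.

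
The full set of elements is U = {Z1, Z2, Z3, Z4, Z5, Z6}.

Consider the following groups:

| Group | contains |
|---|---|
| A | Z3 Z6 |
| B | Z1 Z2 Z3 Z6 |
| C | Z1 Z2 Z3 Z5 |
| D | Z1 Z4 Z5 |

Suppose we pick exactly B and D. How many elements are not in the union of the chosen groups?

0

Union of B, D = {Z1, Z2, Z3, Z4, Z5, Z6} — that's every element, so 0 are uncovered.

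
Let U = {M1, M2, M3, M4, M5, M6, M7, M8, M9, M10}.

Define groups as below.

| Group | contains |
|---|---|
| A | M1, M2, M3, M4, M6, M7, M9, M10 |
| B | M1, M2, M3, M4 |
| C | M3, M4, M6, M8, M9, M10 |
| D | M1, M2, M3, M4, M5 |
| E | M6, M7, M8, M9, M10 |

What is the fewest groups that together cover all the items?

2

Take {D, E}. Their union is {M1, M2, M3, M4, M5, M6, M7, M8, M9, M10}, which is all 10 items.
No single group has all 10 items (the largest, A, has 8), so 2 is optimal.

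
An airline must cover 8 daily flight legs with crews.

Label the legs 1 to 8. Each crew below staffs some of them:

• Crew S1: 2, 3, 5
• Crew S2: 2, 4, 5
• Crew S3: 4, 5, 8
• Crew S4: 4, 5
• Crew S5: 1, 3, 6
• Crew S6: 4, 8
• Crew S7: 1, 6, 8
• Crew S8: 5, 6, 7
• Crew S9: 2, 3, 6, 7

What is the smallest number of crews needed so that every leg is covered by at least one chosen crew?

S2 and S7 and S9 together: S2 ∪ S7 ∪ S9 = {1, 2, 3, 4, 5, 6, 7, 8} — every leg is covered.
No 2 of the 9 crews cover everything (all 36 combinations miss at least one leg), so 3 is optimal.

3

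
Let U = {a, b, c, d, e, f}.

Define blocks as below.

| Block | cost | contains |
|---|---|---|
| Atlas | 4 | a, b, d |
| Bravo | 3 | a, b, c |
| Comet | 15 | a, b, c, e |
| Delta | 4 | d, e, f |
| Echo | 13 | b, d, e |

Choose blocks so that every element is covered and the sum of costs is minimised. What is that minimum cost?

7

Bravo, Delta together cover every element (Bravo ∪ Delta = {a, b, c, d, e, f}); total cost 3 + 4 = 7.
No covering selection has total cost below 7.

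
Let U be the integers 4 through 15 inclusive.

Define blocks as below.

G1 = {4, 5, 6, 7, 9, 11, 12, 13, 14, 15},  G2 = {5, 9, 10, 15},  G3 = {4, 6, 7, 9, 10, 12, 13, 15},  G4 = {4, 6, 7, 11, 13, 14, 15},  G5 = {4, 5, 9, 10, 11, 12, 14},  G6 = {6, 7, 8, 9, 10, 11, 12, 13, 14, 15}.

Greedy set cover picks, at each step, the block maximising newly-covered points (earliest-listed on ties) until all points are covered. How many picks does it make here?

Greedy: pick G1 (covers 10 new) → pick G6 (covers 2 new). Total picks: 2.

2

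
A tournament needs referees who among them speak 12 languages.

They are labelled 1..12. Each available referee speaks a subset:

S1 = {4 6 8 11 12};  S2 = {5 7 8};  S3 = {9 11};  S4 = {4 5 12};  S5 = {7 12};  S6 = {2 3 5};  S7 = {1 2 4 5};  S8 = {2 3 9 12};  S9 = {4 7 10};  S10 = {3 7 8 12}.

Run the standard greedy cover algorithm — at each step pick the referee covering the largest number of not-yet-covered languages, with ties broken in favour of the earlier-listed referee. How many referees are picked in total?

Greedy: pick S1 (covers 5 new) → pick S6 (covers 3 new) → pick S9 (covers 2 new) → pick S3 (covers 1 new) → pick S7 (covers 1 new). Total picks: 5.
(The true minimum cover uses only 4 referees, so greedy is not optimal here.)

5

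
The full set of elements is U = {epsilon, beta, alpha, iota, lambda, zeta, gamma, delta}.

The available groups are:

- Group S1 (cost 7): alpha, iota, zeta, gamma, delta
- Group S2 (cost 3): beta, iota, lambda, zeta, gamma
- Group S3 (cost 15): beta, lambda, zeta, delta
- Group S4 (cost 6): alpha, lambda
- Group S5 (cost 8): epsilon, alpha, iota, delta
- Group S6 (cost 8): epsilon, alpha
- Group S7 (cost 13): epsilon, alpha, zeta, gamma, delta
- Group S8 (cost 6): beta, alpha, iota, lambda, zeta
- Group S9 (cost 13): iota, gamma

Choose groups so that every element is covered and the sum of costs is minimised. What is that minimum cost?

S2, S5 together cover every element (S2 ∪ S5 = {epsilon, beta, alpha, iota, lambda, zeta, gamma, delta}); total cost 3 + 8 = 11.
No covering selection has total cost below 11.

11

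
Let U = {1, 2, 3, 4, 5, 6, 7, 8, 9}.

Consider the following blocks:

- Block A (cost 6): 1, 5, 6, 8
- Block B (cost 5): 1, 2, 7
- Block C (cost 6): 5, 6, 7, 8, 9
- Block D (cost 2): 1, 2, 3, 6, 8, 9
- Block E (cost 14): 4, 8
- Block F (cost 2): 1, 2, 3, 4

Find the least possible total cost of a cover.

8

C, F together cover every item (C ∪ F = {1, 2, 3, 4, 5, 6, 7, 8, 9}); total cost 6 + 2 = 8.
The greedy pick D, F, C costs 10; no covering selection beats 8.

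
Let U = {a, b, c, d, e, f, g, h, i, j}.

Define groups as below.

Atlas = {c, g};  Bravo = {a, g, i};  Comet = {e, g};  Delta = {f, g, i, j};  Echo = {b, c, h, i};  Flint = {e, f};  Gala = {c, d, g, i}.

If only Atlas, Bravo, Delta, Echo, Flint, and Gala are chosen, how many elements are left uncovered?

Union of Atlas, Bravo, Delta, Echo, Flint, Gala = {a, b, c, d, e, f, g, h, i, j} — that's every element, so 0 are uncovered.

0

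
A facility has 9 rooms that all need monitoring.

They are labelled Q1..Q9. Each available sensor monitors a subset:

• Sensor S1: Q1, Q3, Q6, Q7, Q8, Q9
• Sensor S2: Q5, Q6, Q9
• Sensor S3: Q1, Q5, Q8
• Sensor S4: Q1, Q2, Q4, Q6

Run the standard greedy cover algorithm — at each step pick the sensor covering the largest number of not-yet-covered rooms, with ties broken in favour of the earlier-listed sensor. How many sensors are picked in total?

3

Greedy: pick S1 (covers 6 new) → pick S4 (covers 2 new) → pick S2 (covers 1 new). Total picks: 3.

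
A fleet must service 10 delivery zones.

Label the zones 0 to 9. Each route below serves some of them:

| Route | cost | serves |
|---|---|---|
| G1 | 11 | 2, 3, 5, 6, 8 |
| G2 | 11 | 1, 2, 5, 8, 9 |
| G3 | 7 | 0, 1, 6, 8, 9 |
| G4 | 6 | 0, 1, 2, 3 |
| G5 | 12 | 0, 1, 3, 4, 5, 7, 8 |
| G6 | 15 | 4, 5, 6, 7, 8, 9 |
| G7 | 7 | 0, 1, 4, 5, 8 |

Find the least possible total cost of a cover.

G4, G6 together cover every zone (G4 ∪ G6 = {0, 1, 2, 3, 4, 5, 6, 7, 8, 9}); total cost 6 + 15 = 21.
The greedy pick G3, G4, G7, G5 costs 32; no covering selection beats 21.

21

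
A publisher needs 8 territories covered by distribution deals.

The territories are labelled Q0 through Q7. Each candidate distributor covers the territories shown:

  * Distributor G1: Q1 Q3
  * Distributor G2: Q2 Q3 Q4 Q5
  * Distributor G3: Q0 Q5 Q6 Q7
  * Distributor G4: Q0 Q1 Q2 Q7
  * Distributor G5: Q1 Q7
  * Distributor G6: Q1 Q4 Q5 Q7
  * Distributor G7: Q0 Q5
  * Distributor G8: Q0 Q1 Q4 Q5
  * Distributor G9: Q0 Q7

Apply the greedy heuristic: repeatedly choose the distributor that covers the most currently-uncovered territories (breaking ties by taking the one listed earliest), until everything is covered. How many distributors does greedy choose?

Greedy: pick G2 (covers 4 new) → pick G3 (covers 3 new) → pick G1 (covers 1 new). Total picks: 3.

3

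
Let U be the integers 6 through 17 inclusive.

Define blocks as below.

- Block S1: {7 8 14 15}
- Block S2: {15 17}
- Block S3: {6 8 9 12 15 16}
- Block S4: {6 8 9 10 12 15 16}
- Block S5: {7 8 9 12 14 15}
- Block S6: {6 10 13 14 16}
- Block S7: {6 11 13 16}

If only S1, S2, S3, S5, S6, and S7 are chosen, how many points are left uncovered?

Union of S1, S2, S3, S5, S6, S7 = {6, 7, 8, 9, 10, 11, 12, 13, 14, 15, 16, 17} — that's every point, so 0 are uncovered.

0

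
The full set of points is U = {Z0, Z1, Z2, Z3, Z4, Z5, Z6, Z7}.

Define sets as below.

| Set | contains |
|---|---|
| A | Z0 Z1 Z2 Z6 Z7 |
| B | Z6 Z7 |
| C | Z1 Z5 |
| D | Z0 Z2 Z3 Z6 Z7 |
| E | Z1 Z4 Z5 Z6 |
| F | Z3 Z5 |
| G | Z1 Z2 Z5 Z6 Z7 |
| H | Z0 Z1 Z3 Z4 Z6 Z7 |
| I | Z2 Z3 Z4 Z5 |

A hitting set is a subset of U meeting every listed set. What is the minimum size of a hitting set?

2

Take T = {Z5, Z6}. Each listed set contains at least one of these, so T is a hitting set of size 2.
The sets B, C are pairwise disjoint, so any hitting set needs a separate point for each — at least 2. Hence 2 is optimal.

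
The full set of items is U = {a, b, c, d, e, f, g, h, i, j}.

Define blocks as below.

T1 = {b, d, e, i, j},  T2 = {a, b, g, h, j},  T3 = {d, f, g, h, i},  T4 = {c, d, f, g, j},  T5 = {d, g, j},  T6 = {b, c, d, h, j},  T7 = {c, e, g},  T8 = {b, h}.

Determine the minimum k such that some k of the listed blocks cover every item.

T2 and T3 and T7 together: T2 ∪ T3 ∪ T7 = {a, b, c, d, e, f, g, h, i, j} — every item is covered.
Only T2 contains a, so T2 is forced; the remaining 5 items need at least 2 more blocks (each remaining block adds at most 3) — so at least 3 blocks are needed, and 3 is optimal.

3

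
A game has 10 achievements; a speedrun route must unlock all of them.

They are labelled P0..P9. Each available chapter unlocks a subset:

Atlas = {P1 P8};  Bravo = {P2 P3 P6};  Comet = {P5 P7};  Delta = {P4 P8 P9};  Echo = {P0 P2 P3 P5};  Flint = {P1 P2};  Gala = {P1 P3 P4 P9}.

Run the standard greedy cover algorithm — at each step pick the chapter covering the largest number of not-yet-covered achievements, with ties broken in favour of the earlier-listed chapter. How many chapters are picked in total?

Greedy: pick Echo (covers 4 new) → pick Delta (covers 3 new) → pick Atlas (covers 1 new) → pick Bravo (covers 1 new) → pick Comet (covers 1 new). Total picks: 5.

5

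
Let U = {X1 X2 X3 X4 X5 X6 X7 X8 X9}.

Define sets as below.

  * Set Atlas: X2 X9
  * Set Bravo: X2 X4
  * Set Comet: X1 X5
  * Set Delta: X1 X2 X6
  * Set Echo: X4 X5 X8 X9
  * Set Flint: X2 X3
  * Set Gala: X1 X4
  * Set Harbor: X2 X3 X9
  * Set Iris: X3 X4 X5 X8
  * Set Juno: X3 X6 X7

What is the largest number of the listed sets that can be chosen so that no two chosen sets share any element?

3

Bravo, Comet, Juno are pairwise disjoint (Bravo={X2,X4}; Comet={X1,X5}; Juno={X3,X6,X7}).
Every remaining set overlaps one of these, and no 4 of the listed sets are pairwise disjoint, so 3 is the maximum.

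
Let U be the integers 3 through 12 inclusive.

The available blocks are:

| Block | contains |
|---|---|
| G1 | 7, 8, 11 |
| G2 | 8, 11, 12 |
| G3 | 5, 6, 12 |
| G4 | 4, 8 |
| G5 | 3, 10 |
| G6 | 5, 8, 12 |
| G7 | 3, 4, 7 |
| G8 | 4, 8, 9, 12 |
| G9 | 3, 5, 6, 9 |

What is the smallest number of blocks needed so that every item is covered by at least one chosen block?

G1 and G3 and G5 and G8 together: G1 ∪ G3 ∪ G5 ∪ G8 = {3, 4, 5, 6, 7, 8, 9, 10, 11, 12} — every item is covered.
No 3 of the 9 blocks cover everything (all 84 combinations miss at least one item), so 4 is optimal.

4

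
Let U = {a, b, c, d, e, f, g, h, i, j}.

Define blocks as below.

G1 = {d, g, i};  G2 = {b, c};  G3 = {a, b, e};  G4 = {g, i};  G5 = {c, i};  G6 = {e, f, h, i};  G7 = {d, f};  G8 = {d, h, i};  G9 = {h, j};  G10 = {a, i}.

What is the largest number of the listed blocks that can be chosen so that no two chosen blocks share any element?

G3, G5, G7, G9 are pairwise disjoint (G3={a,b,e}; G5={c,i}; G7={d,f}; G9={h,j}).
Every remaining block overlaps one of these, and no 5 of the listed blocks are pairwise disjoint, so 4 is the maximum.

4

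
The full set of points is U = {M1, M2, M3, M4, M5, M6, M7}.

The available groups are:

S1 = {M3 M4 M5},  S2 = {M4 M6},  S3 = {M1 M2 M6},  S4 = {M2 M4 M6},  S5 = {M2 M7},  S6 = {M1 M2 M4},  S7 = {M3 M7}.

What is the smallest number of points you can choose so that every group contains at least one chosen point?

3

Take H = {M1, M4, M7}. Each listed group contains at least one of these, so H is a hitting set of size 3.
No choice of 2 points meets every group, so 3 is the minimum.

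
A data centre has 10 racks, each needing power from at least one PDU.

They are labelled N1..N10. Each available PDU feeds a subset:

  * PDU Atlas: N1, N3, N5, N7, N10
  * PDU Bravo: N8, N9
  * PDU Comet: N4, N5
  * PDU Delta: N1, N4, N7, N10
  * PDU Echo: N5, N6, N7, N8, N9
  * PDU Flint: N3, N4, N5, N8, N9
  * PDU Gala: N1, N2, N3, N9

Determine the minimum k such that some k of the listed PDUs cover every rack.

Take {Delta, Echo, Gala}. Their union is {N1, N2, N3, N4, N5, N6, N7, N8, N9, N10}, which is all 10 racks.
Only Gala contains N2, so Gala is forced; the remaining 6 racks need at least 2 more PDUs (each remaining PDU adds at most 4) — so at least 3 PDUs are needed, and 3 is optimal.

3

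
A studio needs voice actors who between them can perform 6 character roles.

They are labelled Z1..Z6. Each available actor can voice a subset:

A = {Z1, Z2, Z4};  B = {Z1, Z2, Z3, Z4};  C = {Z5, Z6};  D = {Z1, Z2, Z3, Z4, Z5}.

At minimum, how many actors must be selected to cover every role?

B and C together: B ∪ C = {Z1, Z2, Z3, Z4, Z5, Z6} — every role is covered.
No single actor has all 6 roles (the largest, D, has 5), so 2 is optimal.

2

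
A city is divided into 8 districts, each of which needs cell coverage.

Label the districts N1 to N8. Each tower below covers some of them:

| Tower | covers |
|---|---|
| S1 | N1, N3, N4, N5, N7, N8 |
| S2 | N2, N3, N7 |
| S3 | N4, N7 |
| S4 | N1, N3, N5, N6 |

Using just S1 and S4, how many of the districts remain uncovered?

1

Union of S1, S4 = {N1, N3, N4, N5, N6, N7, N8}.
Not covered: N2 — 1 district.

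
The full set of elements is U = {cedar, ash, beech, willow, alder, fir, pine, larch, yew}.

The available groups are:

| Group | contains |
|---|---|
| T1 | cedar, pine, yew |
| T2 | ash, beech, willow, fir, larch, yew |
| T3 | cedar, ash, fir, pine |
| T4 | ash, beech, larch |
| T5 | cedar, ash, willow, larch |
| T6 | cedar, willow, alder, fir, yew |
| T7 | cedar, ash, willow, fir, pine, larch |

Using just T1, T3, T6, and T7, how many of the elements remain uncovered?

1

Union of T1, T3, T6, T7 = {cedar, ash, willow, alder, fir, pine, larch, yew}.
Not covered: beech — 1 element.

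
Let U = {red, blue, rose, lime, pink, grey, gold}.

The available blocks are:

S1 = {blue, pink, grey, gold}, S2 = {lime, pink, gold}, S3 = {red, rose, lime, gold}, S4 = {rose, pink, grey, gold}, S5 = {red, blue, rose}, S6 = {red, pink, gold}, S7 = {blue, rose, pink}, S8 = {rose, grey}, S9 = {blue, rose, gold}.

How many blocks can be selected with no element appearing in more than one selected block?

2

S2, S8 are pairwise disjoint (S2={lime,pink,gold}; S8={rose,grey}).
Every remaining block overlaps one of these, and no 3 of the listed blocks are pairwise disjoint, so 2 is the maximum.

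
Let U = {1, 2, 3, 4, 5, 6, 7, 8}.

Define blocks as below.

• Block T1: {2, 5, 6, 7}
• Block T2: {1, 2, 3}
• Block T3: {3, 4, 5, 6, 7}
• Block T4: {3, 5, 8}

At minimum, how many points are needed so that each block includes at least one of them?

Take H = {3, 7}. Each listed block contains at least one of these, so H is a hitting set of size 2.
No single point lies in every block, so at least 2 are needed and 2 is optimal.

2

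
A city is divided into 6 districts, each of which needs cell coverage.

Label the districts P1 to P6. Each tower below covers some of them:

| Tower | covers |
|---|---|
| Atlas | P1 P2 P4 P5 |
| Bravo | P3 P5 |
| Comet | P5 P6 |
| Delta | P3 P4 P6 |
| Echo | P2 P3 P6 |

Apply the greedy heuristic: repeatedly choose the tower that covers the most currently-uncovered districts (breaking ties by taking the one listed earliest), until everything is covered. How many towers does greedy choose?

2

Greedy: pick Atlas (covers 4 new) → pick Delta (covers 2 new). Total picks: 2.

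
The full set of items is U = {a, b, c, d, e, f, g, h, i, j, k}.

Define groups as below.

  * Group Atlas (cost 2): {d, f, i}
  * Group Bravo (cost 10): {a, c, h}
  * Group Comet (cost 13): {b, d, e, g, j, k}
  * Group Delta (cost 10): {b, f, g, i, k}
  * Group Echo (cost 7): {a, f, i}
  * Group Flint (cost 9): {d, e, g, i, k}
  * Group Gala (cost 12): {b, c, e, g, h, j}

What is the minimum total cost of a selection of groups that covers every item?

25

Atlas, Bravo, Comet together cover every item (Atlas ∪ Bravo ∪ Comet = {a, b, c, d, e, f, g, h, i, j, k}); total cost 2 + 10 + 13 = 25.
The greedy pick Atlas, Gala, Echo, Flint costs 30; no covering selection beats 25.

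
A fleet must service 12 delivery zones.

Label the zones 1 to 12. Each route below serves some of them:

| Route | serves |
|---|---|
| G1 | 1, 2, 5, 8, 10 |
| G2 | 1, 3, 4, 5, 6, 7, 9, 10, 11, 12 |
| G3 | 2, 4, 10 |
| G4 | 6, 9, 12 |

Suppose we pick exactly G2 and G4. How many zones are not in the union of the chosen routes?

2

Union of G2, G4 = {1, 3, 4, 5, 6, 7, 9, 10, 11, 12}.
Not covered: 2, 8 — 2 zones.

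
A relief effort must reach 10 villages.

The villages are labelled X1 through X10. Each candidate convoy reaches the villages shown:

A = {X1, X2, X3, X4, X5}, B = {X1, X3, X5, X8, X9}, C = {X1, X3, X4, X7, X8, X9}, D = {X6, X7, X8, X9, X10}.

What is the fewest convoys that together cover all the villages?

Take {A, D}. Their union is {X1, X2, X3, X4, X5, X6, X7, X8, X9, X10}, which is all 10 villages.
No single convoy has all 10 villages (the largest, C, has 6), so 2 is optimal.

2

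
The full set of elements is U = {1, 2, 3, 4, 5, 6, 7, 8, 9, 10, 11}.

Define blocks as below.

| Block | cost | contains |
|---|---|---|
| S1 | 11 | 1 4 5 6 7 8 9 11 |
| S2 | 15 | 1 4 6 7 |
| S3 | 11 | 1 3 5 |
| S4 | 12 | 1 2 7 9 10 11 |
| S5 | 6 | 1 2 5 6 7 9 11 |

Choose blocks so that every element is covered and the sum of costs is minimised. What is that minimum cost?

34

S1, S3, S4 together cover every element (S1 ∪ S3 ∪ S4 = {1, 2, 3, 4, 5, 6, 7, 8, 9, 10, 11}); total cost 11 + 11 + 12 = 34.
The greedy pick S5, S1, S3, S4 costs 40; no covering selection beats 34.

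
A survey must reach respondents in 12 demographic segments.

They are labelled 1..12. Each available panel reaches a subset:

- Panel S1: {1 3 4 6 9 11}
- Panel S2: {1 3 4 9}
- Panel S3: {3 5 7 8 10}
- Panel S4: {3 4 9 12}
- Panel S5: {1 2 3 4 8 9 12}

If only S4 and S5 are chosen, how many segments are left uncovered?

5

Union of S4, S5 = {1, 2, 3, 4, 8, 9, 12}.
Not covered: 5, 6, 7, 10, 11 — 5 segments.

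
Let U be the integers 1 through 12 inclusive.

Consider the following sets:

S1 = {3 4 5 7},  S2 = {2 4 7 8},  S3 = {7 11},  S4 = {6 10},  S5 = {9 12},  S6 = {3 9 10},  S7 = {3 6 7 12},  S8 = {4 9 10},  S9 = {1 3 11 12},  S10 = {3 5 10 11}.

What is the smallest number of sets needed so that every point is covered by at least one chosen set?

S2, S5, S7, S9, and S10 cover everything between them: the union {1, 2, 3, 4, 5, 6, 7, 8, 9, 10, 11, 12} is all of U.
No 4 of the 10 sets cover everything (all 210 combinations miss at least one point), so 5 is optimal.

5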